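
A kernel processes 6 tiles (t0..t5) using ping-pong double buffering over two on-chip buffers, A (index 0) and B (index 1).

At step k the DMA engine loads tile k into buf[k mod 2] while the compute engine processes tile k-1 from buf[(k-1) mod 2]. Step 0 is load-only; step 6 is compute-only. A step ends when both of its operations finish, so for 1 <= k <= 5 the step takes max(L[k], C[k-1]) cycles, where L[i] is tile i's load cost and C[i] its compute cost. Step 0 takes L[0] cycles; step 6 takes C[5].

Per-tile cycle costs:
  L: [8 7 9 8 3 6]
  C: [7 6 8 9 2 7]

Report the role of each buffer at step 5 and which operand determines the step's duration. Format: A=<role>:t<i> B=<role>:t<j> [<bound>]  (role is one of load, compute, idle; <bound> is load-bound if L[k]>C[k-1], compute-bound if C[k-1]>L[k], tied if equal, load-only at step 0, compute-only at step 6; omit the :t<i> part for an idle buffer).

[0] DMA t0→A (8c) ∥ CU idle ⇒ 8c, clock 8
[1] DMA t1→B (7c) ∥ CU A:t0 (7c) ⇒ 7c, clock 15
[2] DMA t2→A (9c) ∥ CU B:t1 (6c) ⇒ 9c, clock 24
[3] DMA t3→B (8c) ∥ CU A:t2 (8c) ⇒ 8c, clock 32
[4] DMA t4→A (3c) ∥ CU B:t3 (9c) ⇒ 9c, clock 41
[5] DMA t5→B (6c) ∥ CU A:t4 (2c) ⇒ 6c, clock 47
[6] DMA idle ∥ CU B:t5 (7c) ⇒ 7c, clock 54

step 5: A=compute:t4 B=load:t5 [load-bound]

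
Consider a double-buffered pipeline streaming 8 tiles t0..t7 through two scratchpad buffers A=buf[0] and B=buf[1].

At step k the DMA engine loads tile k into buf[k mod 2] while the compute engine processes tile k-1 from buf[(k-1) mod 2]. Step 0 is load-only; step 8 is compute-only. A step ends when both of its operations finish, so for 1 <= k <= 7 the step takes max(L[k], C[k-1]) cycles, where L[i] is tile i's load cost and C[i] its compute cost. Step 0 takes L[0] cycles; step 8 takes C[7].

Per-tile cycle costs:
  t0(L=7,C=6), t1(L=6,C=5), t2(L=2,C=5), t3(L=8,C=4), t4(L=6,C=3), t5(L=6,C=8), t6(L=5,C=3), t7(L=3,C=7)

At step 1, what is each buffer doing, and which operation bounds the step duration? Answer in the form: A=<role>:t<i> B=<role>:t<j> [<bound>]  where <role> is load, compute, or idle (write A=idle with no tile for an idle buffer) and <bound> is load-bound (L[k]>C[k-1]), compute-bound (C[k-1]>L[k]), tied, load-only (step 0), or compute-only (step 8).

step 1: A=compute:t0 B=load:t1 [tied]

  0. 7=7c; end=7; A:t0 B:-
  1. max(6,6)=6c; end=13; A:t0 B:t1
  2. max(2,5)=5c; end=18; A:t2 B:t1
  3. max(8,5)=8c; end=26; A:t2 B:t3
  4. max(6,4)=6c; end=32; A:t4 B:t3
  5. max(6,3)=6c; end=38; A:t4 B:t5
  6. max(5,8)=8c; end=46; A:t6 B:t5
  7. max(3,3)=3c; end=49; A:t6 B:t7
  8. 7=7c; end=56; A:t6 B:t7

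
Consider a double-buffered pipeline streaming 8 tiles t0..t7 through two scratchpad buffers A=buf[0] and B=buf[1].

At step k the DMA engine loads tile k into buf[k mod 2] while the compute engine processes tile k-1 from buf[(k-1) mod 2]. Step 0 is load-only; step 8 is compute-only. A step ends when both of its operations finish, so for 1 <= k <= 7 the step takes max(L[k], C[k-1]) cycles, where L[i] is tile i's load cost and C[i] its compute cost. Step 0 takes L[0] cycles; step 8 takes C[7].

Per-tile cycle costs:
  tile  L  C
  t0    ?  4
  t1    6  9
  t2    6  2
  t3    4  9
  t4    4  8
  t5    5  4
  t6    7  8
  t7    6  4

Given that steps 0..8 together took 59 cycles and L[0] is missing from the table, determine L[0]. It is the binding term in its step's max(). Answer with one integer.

L[0] = 4

step 0 = dur = L[0]=? = L[0]  (unknown; binding)
step 1 = dur = max(L[1]=6, C[0]=4) = 6
step 2 = dur = max(L[2]=6, C[1]=9) = 9
step 3 = dur = max(L[3]=4, C[2]=2) = 4
step 4 = dur = max(L[4]=4, C[3]=9) = 9
step 5 = dur = max(L[5]=5, C[4]=8) = 8
step 6 = dur = max(L[6]=7, C[5]=4) = 7
step 7 = dur = max(L[7]=6, C[6]=8) = 8
step 8 = dur = C[7]=4 = 4
sum of known step durations = 55
dur[0] = total - known = 59 - 55 = 4
L[0] is the binding max in step 0, so L[0] = dur[0] = 4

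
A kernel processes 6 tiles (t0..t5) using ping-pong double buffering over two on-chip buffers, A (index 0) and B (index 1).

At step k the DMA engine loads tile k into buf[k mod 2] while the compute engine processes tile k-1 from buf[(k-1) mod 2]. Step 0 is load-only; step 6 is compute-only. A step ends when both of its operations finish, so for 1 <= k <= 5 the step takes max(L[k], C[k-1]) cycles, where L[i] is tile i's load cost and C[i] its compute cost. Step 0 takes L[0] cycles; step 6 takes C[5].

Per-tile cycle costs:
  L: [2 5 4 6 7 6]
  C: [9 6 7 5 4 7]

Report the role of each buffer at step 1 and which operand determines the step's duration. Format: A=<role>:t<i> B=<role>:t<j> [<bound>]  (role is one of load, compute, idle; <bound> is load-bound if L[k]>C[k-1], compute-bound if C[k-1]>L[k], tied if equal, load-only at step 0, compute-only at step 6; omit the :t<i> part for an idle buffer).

[0] DMA t0→A (2c) ∥ CU idle ⇒ 2c, clock 2
[1] DMA t1→B (5c) ∥ CU A:t0 (9c) ⇒ 9c, clock 11
[2] DMA t2→A (4c) ∥ CU B:t1 (6c) ⇒ 6c, clock 17
[3] DMA t3→B (6c) ∥ CU A:t2 (7c) ⇒ 7c, clock 24
[4] DMA t4→A (7c) ∥ CU B:t3 (5c) ⇒ 7c, clock 31
[5] DMA t5→B (6c) ∥ CU A:t4 (4c) ⇒ 6c, clock 37
[6] DMA idle ∥ CU B:t5 (7c) ⇒ 7c, clock 44

step 1: A=compute:t0 B=load:t1 [compute-bound]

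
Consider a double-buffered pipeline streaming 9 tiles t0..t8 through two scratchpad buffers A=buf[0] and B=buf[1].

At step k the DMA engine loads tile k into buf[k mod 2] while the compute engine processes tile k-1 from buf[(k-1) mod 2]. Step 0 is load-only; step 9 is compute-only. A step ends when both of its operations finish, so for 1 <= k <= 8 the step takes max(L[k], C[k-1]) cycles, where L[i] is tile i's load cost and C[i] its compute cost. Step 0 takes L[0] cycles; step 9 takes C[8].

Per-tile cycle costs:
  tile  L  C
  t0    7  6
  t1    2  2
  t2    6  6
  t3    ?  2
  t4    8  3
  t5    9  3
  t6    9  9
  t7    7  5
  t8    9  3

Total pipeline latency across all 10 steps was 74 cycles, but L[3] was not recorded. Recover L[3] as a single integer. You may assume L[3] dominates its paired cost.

L[3] = 8

step 0: dur = L[0]=7 = 7
step 1: dur = max(L[1]=2, C[0]=6) = 6
step 2: dur = max(L[2]=6, C[1]=2) = 6
step 3: dur = max(L[3]=?, C[2]=6) = L[3]  (unknown; binding)
step 4: dur = max(L[4]=8, C[3]=2) = 8
step 5: dur = max(L[5]=9, C[4]=3) = 9
step 6: dur = max(L[6]=9, C[5]=3) = 9
step 7: dur = max(L[7]=7, C[6]=9) = 9
step 8: dur = max(L[8]=9, C[7]=5) = 9
step 9: dur = C[8]=3 = 3
sum of known step durations = 66
dur[3] = total - known = 74 - 66 = 8
L[3] is the binding max in step 3, so L[3] = dur[3] = 8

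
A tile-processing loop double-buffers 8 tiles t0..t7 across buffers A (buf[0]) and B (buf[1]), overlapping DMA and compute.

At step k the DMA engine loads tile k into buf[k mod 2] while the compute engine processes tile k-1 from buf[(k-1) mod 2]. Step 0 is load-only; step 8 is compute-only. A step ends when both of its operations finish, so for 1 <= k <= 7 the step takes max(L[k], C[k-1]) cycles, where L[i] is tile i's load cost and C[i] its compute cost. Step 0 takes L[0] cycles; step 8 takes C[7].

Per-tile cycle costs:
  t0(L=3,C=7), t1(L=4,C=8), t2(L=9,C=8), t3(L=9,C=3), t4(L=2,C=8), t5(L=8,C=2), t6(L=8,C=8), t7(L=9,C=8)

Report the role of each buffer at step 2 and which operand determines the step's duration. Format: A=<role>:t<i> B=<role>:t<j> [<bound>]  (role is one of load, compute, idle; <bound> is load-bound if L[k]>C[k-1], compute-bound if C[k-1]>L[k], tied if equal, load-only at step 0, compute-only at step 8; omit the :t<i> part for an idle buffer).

[0] DMA t0→A (3c) ∥ CU idle ⇒ 3c, clock 3
[1] DMA t1→B (4c) ∥ CU A:t0 (7c) ⇒ 7c, clock 10
[2] DMA t2→A (9c) ∥ CU B:t1 (8c) ⇒ 9c, clock 19
[3] DMA t3→B (9c) ∥ CU A:t2 (8c) ⇒ 9c, clock 28
[4] DMA t4→A (2c) ∥ CU B:t3 (3c) ⇒ 3c, clock 31
[5] DMA t5→B (8c) ∥ CU A:t4 (8c) ⇒ 8c, clock 39
[6] DMA t6→A (8c) ∥ CU B:t5 (2c) ⇒ 8c, clock 47
[7] DMA t7→B (9c) ∥ CU A:t6 (8c) ⇒ 9c, clock 56
[8] DMA idle ∥ CU B:t7 (8c) ⇒ 8c, clock 64

step 2: A=load:t2 B=compute:t1 [load-bound]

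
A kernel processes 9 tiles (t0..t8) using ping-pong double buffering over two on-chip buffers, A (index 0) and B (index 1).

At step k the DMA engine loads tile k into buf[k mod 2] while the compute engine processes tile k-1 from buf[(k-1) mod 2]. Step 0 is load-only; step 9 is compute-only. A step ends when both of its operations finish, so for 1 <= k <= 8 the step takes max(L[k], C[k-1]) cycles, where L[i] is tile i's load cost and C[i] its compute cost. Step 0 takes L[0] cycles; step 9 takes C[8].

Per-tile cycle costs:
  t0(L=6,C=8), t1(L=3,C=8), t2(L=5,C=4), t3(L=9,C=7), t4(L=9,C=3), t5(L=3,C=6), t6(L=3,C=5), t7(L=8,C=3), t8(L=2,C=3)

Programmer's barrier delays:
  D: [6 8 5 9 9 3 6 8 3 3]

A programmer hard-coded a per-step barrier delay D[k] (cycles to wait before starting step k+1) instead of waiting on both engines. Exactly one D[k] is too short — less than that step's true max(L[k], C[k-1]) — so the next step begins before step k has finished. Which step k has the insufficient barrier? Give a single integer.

k=0 barrier L[0]=6→6c, D[0]=6 ok
k=1 barrier max(L[1]=3,C[0]=8)→8c, D[1]=8 ok
k=2 barrier max(L[2]=5,C[1]=8)→8c, D[2]=5 SHORT
k=3 barrier max(L[3]=9,C[2]=4)→9c, D[3]=9 ok
k=4 barrier max(L[4]=9,C[3]=7)→9c, D[4]=9 ok
k=5 barrier max(L[5]=3,C[4]=3)→3c, D[5]=3 ok
k=6 barrier max(L[6]=3,C[5]=6)→6c, D[6]=6 ok
k=7 barrier max(L[7]=8,C[6]=5)→8c, D[7]=8 ok
k=8 barrier max(L[8]=2,C[7]=3)→3c, D[8]=3 ok
k=9 barrier C[8]=3→3c, D[9]=3 ok

hazard at step 2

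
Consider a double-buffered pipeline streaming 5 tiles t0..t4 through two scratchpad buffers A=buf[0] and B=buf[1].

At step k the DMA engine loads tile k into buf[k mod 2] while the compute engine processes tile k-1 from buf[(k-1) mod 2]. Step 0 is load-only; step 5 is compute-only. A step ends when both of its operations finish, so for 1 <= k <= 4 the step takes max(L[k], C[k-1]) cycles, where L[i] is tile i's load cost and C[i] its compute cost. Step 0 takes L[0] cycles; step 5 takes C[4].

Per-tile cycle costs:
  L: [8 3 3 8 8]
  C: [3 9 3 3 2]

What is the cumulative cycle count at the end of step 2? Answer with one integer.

[0] DMA t0→A (8c) ∥ CU idle ⇒ 8c, clock 8
[1] DMA t1→B (3c) ∥ CU A:t0 (3c) ⇒ 3c, clock 11
[2] DMA t2→A (3c) ∥ CU B:t1 (9c) ⇒ 9c, clock 20
[3] DMA t3→B (8c) ∥ CU A:t2 (3c) ⇒ 8c, clock 28
[4] DMA t4→A (8c) ∥ CU B:t3 (3c) ⇒ 8c, clock 36
[5] DMA idle ∥ CU A:t4 (2c) ⇒ 2c, clock 38

end_cycle[2] = 20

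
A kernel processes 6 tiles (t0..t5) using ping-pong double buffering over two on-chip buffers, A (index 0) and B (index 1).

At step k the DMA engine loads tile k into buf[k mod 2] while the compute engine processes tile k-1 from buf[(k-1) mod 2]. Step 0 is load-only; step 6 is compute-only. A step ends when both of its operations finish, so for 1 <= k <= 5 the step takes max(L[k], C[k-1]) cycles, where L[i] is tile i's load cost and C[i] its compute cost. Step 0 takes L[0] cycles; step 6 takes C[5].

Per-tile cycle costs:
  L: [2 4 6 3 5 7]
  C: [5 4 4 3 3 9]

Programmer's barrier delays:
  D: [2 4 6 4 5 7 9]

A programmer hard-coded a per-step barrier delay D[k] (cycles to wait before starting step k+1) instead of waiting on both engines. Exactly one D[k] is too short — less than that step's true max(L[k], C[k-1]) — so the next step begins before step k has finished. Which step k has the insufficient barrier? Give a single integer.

hazard at step 1

k=0 barrier L[0]=2→2c, D[0]=2 ok
k=1 barrier max(L[1]=4,C[0]=5)→5c, D[1]=4 SHORT
k=2 barrier max(L[2]=6,C[1]=4)→6c, D[2]=6 ok
k=3 barrier max(L[3]=3,C[2]=4)→4c, D[3]=4 ok
k=4 barrier max(L[4]=5,C[3]=3)→5c, D[4]=5 ok
k=5 barrier max(L[5]=7,C[4]=3)→7c, D[5]=7 ok
k=6 barrier C[5]=9→9c, D[6]=9 ok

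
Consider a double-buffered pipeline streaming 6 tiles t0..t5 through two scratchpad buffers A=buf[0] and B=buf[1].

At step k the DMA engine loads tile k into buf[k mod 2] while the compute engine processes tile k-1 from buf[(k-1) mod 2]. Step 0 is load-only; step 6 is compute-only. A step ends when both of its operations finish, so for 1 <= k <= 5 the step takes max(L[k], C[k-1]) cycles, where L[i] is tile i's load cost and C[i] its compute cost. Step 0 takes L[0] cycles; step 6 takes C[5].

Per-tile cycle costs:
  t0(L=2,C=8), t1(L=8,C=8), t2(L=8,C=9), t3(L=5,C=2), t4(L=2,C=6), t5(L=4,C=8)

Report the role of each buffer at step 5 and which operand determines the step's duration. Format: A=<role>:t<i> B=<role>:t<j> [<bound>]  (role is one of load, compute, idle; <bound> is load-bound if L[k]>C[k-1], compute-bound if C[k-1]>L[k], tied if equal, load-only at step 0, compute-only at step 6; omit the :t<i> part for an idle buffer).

[0] DMA t0→A (2c) ∥ CU idle ⇒ 2c, clock 2
[1] DMA t1→B (8c) ∥ CU A:t0 (8c) ⇒ 8c, clock 10
[2] DMA t2→A (8c) ∥ CU B:t1 (8c) ⇒ 8c, clock 18
[3] DMA t3→B (5c) ∥ CU A:t2 (9c) ⇒ 9c, clock 27
[4] DMA t4→A (2c) ∥ CU B:t3 (2c) ⇒ 2c, clock 29
[5] DMA t5→B (4c) ∥ CU A:t4 (6c) ⇒ 6c, clock 35
[6] DMA idle ∥ CU B:t5 (8c) ⇒ 8c, clock 43

step 5: A=compute:t4 B=load:t5 [compute-bound]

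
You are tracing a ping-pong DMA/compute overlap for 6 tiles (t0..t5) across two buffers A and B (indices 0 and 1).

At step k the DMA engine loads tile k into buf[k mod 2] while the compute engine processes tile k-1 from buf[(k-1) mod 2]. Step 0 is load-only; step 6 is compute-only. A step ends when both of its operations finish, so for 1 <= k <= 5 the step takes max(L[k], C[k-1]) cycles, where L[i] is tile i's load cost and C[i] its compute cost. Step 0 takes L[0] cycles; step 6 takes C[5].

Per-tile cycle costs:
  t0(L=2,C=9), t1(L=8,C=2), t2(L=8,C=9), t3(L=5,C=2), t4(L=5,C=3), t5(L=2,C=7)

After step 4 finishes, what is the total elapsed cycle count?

step 0: L[0]=2 → dur=2, Σ=2 | A=load:t0 B=idle [load-only]
step 1: L[1]=8 C[0]=9 → dur=9, Σ=11 | A=compute:t0 B=load:t1 [compute-bound]
step 2: L[2]=8 C[1]=2 → dur=8, Σ=19 | A=load:t2 B=compute:t1 [load-bound]
step 3: L[3]=5 C[2]=9 → dur=9, Σ=28 | A=compute:t2 B=load:t3 [compute-bound]
step 4: L[4]=5 C[3]=2 → dur=5, Σ=33 | A=load:t4 B=compute:t3 [load-bound]
step 5: L[5]=2 C[4]=3 → dur=3, Σ=36 | A=compute:t4 B=load:t5 [compute-bound]
step 6: C[5]=7 → dur=7, Σ=43 | A=idle B=compute:t5 [compute-only]

end_cycle[4] = 33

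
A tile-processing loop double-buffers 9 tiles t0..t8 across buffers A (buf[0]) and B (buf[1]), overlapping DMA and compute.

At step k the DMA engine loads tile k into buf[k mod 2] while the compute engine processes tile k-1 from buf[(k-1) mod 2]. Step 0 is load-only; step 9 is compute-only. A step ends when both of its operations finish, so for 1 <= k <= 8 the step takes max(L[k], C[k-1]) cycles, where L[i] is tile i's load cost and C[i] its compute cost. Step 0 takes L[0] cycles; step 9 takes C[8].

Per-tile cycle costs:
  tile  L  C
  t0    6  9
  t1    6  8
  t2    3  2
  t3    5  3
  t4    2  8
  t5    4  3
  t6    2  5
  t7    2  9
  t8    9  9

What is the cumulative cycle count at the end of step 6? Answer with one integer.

[0] DMA t0→A (6c) ∥ CU idle ⇒ 6c, clock 6
[1] DMA t1→B (6c) ∥ CU A:t0 (9c) ⇒ 9c, clock 15
[2] DMA t2→A (3c) ∥ CU B:t1 (8c) ⇒ 8c, clock 23
[3] DMA t3→B (5c) ∥ CU A:t2 (2c) ⇒ 5c, clock 28
[4] DMA t4→A (2c) ∥ CU B:t3 (3c) ⇒ 3c, clock 31
[5] DMA t5→B (4c) ∥ CU A:t4 (8c) ⇒ 8c, clock 39
[6] DMA t6→A (2c) ∥ CU B:t5 (3c) ⇒ 3c, clock 42
[7] DMA t7→B (2c) ∥ CU A:t6 (5c) ⇒ 5c, clock 47
[8] DMA t8→A (9c) ∥ CU B:t7 (9c) ⇒ 9c, clock 56
[9] DMA idle ∥ CU A:t8 (9c) ⇒ 9c, clock 65

end_cycle[6] = 42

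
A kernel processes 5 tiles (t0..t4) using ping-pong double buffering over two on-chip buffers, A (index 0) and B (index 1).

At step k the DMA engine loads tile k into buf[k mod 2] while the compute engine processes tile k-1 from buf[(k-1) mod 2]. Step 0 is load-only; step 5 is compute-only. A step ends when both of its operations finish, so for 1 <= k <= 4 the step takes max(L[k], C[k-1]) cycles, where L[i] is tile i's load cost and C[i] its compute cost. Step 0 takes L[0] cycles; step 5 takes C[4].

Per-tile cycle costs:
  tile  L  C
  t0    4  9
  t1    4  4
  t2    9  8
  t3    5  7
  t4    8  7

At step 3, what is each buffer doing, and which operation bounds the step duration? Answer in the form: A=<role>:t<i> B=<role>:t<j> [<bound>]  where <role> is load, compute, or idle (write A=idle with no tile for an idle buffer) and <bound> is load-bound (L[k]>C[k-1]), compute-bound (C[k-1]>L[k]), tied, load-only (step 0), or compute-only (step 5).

k=0 load=t0/4c comp=- wait=4 total=4
k=1 load=t1/4c comp=t0/9c wait=9 total=13
k=2 load=t2/9c comp=t1/4c wait=9 total=22
k=3 load=t3/5c comp=t2/8c wait=8 total=30
k=4 load=t4/8c comp=t3/7c wait=8 total=38
k=5 load=- comp=t4/7c wait=7 total=45

step 3: A=compute:t2 B=load:t3 [compute-bound]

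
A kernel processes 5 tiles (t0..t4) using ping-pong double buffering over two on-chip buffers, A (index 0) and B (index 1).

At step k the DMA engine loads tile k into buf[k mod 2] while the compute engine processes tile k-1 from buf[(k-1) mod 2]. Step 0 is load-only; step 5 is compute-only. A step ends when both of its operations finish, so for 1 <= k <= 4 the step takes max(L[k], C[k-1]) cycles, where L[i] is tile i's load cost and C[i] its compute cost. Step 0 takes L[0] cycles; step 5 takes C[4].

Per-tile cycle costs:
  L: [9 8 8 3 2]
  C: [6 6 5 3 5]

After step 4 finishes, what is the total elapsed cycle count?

end_cycle[4] = 33

[0] DMA t0→A (9c) ∥ CU idle ⇒ 9c, clock 9
[1] DMA t1→B (8c) ∥ CU A:t0 (6c) ⇒ 8c, clock 17
[2] DMA t2→A (8c) ∥ CU B:t1 (6c) ⇒ 8c, clock 25
[3] DMA t3→B (3c) ∥ CU A:t2 (5c) ⇒ 5c, clock 30
[4] DMA t4→A (2c) ∥ CU B:t3 (3c) ⇒ 3c, clock 33
[5] DMA idle ∥ CU A:t4 (5c) ⇒ 5c, clock 38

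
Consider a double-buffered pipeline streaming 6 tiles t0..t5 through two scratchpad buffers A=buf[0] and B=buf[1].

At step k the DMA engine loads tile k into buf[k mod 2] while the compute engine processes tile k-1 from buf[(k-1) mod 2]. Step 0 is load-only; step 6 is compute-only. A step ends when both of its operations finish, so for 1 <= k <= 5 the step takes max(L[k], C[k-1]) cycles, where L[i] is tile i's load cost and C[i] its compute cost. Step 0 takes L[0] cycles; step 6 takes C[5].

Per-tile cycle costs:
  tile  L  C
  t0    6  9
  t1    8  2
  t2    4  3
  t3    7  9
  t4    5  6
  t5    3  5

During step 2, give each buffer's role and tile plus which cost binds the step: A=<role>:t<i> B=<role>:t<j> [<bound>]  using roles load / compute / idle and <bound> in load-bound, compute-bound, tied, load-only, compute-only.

step 2: A=load:t2 B=compute:t1 [load-bound]

[0] DMA t0→A (6c) ∥ CU idle ⇒ 6c, clock 6
[1] DMA t1→B (8c) ∥ CU A:t0 (9c) ⇒ 9c, clock 15
[2] DMA t2→A (4c) ∥ CU B:t1 (2c) ⇒ 4c, clock 19
[3] DMA t3→B (7c) ∥ CU A:t2 (3c) ⇒ 7c, clock 26
[4] DMA t4→A (5c) ∥ CU B:t3 (9c) ⇒ 9c, clock 35
[5] DMA t5→B (3c) ∥ CU A:t4 (6c) ⇒ 6c, clock 41
[6] DMA idle ∥ CU B:t5 (5c) ⇒ 5c, clock 46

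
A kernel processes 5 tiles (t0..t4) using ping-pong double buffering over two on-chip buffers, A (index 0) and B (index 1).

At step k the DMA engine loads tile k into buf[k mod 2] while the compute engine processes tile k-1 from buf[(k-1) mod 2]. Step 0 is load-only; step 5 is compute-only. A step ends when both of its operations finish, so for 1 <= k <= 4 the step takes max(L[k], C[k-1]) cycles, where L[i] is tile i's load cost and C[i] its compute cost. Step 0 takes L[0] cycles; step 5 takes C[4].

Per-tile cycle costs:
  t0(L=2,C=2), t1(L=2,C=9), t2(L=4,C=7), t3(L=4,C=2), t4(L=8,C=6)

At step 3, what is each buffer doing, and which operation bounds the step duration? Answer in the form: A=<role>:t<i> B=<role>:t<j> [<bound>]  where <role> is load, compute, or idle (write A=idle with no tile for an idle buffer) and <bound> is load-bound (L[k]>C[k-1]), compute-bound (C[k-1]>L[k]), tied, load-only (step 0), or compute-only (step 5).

k=0 load=t0/2c comp=- wait=2 total=2
k=1 load=t1/2c comp=t0/2c wait=2 total=4
k=2 load=t2/4c comp=t1/9c wait=9 total=13
k=3 load=t3/4c comp=t2/7c wait=7 total=20
k=4 load=t4/8c comp=t3/2c wait=8 total=28
k=5 load=- comp=t4/6c wait=6 total=34

step 3: A=compute:t2 B=load:t3 [compute-bound]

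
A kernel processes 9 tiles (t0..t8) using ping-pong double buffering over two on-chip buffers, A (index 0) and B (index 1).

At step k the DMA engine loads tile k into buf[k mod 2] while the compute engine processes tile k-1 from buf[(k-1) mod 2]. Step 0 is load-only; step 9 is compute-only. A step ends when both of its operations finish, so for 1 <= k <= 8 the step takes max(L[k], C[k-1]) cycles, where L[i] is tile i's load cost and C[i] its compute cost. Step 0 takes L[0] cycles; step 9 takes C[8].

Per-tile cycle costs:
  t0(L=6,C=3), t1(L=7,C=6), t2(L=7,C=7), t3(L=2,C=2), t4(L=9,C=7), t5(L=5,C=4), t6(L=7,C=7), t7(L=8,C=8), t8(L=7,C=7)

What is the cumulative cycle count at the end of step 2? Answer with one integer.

[0] DMA t0→A (6c) ∥ CU idle ⇒ 6c, clock 6
[1] DMA t1→B (7c) ∥ CU A:t0 (3c) ⇒ 7c, clock 13
[2] DMA t2→A (7c) ∥ CU B:t1 (6c) ⇒ 7c, clock 20
[3] DMA t3→B (2c) ∥ CU A:t2 (7c) ⇒ 7c, clock 27
[4] DMA t4→A (9c) ∥ CU B:t3 (2c) ⇒ 9c, clock 36
[5] DMA t5→B (5c) ∥ CU A:t4 (7c) ⇒ 7c, clock 43
[6] DMA t6→A (7c) ∥ CU B:t5 (4c) ⇒ 7c, clock 50
[7] DMA t7→B (8c) ∥ CU A:t6 (7c) ⇒ 8c, clock 58
[8] DMA t8→A (7c) ∥ CU B:t7 (8c) ⇒ 8c, clock 66
[9] DMA idle ∥ CU A:t8 (7c) ⇒ 7c, clock 73

end_cycle[2] = 20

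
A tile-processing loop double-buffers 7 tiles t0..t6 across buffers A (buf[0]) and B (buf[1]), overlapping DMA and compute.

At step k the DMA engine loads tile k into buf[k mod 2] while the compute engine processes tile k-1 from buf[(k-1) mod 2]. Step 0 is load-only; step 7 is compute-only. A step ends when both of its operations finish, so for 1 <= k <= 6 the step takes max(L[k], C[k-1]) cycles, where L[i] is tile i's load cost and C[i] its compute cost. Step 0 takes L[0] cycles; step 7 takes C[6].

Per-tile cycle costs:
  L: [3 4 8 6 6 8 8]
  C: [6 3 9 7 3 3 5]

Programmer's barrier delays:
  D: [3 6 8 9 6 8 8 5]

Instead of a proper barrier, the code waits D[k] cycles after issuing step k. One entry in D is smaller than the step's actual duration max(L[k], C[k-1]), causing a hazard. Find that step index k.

hazard at step 4

[0] required=L[0]=3=3 vs D=3 ok
[1] required=max(L[1]=4,C[0]=6)=6 vs D=6 ok
[2] required=max(L[2]=8,C[1]=3)=8 vs D=8 ok
[3] required=max(L[3]=6,C[2]=9)=9 vs D=9 ok
[4] required=max(L[4]=6,C[3]=7)=7 vs D=6 SHORT
[5] required=max(L[5]=8,C[4]=3)=8 vs D=8 ok
[6] required=max(L[6]=8,C[5]=3)=8 vs D=8 ok
[7] required=C[6]=5=5 vs D=5 ok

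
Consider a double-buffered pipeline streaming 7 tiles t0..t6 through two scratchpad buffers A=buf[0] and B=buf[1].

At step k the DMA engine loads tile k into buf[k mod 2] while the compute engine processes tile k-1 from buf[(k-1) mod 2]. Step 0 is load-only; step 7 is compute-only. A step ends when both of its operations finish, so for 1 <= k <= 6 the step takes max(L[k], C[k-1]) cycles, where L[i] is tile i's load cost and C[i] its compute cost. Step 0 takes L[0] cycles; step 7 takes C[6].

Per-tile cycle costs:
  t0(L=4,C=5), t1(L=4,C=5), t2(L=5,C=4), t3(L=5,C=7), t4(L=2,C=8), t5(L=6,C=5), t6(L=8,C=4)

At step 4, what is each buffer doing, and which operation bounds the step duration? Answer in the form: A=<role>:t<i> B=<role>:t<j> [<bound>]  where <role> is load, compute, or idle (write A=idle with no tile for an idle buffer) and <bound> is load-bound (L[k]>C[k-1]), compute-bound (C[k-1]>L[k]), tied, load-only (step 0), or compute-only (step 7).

step 4: A=load:t4 B=compute:t3 [compute-bound]

k=0 load=t0/4c comp=- wait=4 total=4
k=1 load=t1/4c comp=t0/5c wait=5 total=9
k=2 load=t2/5c comp=t1/5c wait=5 total=14
k=3 load=t3/5c comp=t2/4c wait=5 total=19
k=4 load=t4/2c comp=t3/7c wait=7 total=26
k=5 load=t5/6c comp=t4/8c wait=8 total=34
k=6 load=t6/8c comp=t5/5c wait=8 total=42
k=7 load=- comp=t6/4c wait=4 total=46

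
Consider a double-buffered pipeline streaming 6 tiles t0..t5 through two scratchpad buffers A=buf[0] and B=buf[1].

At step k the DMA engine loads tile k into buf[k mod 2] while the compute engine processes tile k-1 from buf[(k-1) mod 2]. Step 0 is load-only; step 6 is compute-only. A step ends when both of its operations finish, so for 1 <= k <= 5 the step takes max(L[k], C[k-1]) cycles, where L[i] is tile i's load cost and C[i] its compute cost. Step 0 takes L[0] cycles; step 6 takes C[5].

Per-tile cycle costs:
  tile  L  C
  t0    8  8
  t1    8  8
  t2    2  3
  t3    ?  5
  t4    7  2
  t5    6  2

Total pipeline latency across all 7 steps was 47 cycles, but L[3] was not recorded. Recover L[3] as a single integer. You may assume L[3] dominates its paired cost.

step 0 = dur = L[0]=8 = 8
step 1 = dur = max(L[1]=8, C[0]=8) = 8
step 2 = dur = max(L[2]=2, C[1]=8) = 8
step 3 = dur = max(L[3]=?, C[2]=3) = L[3]  (unknown; binding)
step 4 = dur = max(L[4]=7, C[3]=5) = 7
step 5 = dur = max(L[5]=6, C[4]=2) = 6
step 6 = dur = C[5]=2 = 2
sum of known step durations = 39
dur[3] = total - known = 47 - 39 = 8
L[3] is the binding max in step 3, so L[3] = dur[3] = 8

L[3] = 8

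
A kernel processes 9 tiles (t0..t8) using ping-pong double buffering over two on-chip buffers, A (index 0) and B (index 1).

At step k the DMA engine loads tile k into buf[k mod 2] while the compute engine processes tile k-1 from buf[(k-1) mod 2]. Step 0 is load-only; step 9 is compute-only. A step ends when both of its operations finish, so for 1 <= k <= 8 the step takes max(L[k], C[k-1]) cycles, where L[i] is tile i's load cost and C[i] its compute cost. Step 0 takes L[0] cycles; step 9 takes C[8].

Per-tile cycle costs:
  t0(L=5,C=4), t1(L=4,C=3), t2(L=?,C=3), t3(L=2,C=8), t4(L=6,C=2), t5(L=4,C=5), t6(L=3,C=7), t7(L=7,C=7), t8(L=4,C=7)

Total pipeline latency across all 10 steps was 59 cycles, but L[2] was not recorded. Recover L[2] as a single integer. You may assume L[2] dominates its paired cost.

L[2] = 9

step 0 = dur = L[0]=5 = 5
step 1 = dur = max(L[1]=4, C[0]=4) = 4
step 2 = dur = max(L[2]=?, C[1]=3) = L[2]  (unknown; binding)
step 3 = dur = max(L[3]=2, C[2]=3) = 3
step 4 = dur = max(L[4]=6, C[3]=8) = 8
step 5 = dur = max(L[5]=4, C[4]=2) = 4
step 6 = dur = max(L[6]=3, C[5]=5) = 5
step 7 = dur = max(L[7]=7, C[6]=7) = 7
step 8 = dur = max(L[8]=4, C[7]=7) = 7
step 9 = dur = C[8]=7 = 7
sum of known step durations = 50
dur[2] = total - known = 59 - 50 = 9
L[2] is the binding max in step 2, so L[2] = dur[2] = 9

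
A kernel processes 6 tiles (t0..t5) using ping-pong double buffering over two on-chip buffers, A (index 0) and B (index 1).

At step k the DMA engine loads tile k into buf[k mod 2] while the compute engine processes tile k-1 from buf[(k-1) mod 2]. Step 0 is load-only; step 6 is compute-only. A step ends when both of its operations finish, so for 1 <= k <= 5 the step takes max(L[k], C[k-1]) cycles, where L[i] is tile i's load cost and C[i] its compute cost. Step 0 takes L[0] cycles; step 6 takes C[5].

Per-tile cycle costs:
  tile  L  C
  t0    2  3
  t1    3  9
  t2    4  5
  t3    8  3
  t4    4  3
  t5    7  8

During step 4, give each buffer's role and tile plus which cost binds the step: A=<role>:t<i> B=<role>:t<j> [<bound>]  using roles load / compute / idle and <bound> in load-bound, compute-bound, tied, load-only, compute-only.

step 4: A=load:t4 B=compute:t3 [load-bound]

k=0 load=t0/2c comp=- wait=2 total=2
k=1 load=t1/3c comp=t0/3c wait=3 total=5
k=2 load=t2/4c comp=t1/9c wait=9 total=14
k=3 load=t3/8c comp=t2/5c wait=8 total=22
k=4 load=t4/4c comp=t3/3c wait=4 total=26
k=5 load=t5/7c comp=t4/3c wait=7 total=33
k=6 load=- comp=t5/8c wait=8 total=41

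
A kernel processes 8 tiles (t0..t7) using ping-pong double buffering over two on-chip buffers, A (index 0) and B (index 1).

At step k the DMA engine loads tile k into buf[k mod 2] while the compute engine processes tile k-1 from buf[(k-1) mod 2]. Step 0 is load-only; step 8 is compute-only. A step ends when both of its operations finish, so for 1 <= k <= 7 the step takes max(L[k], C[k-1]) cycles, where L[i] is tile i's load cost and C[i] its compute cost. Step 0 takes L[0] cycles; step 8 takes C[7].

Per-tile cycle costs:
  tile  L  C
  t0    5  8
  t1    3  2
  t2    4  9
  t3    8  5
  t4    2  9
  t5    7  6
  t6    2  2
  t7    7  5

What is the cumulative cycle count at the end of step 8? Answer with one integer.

end_cycle[8] = 58

[0] DMA t0→A (5c) ∥ CU idle ⇒ 5c, clock 5
[1] DMA t1→B (3c) ∥ CU A:t0 (8c) ⇒ 8c, clock 13
[2] DMA t2→A (4c) ∥ CU B:t1 (2c) ⇒ 4c, clock 17
[3] DMA t3→B (8c) ∥ CU A:t2 (9c) ⇒ 9c, clock 26
[4] DMA t4→A (2c) ∥ CU B:t3 (5c) ⇒ 5c, clock 31
[5] DMA t5→B (7c) ∥ CU A:t4 (9c) ⇒ 9c, clock 40
[6] DMA t6→A (2c) ∥ CU B:t5 (6c) ⇒ 6c, clock 46
[7] DMA t7→B (7c) ∥ CU A:t6 (2c) ⇒ 7c, clock 53
[8] DMA idle ∥ CU B:t7 (5c) ⇒ 5c, clock 58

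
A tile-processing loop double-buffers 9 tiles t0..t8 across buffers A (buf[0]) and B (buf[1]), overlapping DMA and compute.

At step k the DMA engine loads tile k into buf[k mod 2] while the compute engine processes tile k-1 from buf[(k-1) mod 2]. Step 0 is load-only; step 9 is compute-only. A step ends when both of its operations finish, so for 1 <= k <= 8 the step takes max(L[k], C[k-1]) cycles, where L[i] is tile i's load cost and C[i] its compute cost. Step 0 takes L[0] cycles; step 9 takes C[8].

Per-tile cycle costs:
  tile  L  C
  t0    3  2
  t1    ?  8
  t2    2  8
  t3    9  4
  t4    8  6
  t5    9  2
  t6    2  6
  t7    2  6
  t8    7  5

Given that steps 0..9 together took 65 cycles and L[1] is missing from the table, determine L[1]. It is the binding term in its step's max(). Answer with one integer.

step 0 → dur = L[0]=3 = 3
step 1 → dur = max(L[1]=?, C[0]=2) = L[1]  (unknown; binding)
step 2 → dur = max(L[2]=2, C[1]=8) = 8
step 3 → dur = max(L[3]=9, C[2]=8) = 9
step 4 → dur = max(L[4]=8, C[3]=4) = 8
step 5 → dur = max(L[5]=9, C[4]=6) = 9
step 6 → dur = max(L[6]=2, C[5]=2) = 2
step 7 → dur = max(L[7]=2, C[6]=6) = 6
step 8 → dur = max(L[8]=7, C[7]=6) = 7
step 9 → dur = C[8]=5 = 5
sum of known step durations = 57
dur[1] = total - known = 65 - 57 = 8
L[1] is the binding max in step 1, so L[1] = dur[1] = 8

L[1] = 8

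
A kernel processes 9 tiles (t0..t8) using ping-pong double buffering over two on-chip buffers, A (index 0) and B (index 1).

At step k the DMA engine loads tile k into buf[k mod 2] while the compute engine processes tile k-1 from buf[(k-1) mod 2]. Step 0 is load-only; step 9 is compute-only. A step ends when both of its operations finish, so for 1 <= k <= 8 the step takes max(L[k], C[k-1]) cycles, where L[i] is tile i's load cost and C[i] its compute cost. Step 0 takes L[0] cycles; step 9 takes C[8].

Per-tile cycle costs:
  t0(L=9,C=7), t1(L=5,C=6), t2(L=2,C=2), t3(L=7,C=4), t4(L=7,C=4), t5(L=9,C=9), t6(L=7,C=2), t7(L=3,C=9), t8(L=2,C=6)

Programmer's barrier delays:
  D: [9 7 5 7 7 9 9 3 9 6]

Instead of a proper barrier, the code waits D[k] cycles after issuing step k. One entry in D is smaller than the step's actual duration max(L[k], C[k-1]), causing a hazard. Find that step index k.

hazard at step 2

k=0 barrier L[0]=9→9c, D[0]=9 ok
k=1 barrier max(L[1]=5,C[0]=7)→7c, D[1]=7 ok
k=2 barrier max(L[2]=2,C[1]=6)→6c, D[2]=5 SHORT
k=3 barrier max(L[3]=7,C[2]=2)→7c, D[3]=7 ok
k=4 barrier max(L[4]=7,C[3]=4)→7c, D[4]=7 ok
k=5 barrier max(L[5]=9,C[4]=4)→9c, D[5]=9 ok
k=6 barrier max(L[6]=7,C[5]=9)→9c, D[6]=9 ok
k=7 barrier max(L[7]=3,C[6]=2)→3c, D[7]=3 ok
k=8 barrier max(L[8]=2,C[7]=9)→9c, D[8]=9 ok
k=9 barrier C[8]=6→6c, D[9]=6 ok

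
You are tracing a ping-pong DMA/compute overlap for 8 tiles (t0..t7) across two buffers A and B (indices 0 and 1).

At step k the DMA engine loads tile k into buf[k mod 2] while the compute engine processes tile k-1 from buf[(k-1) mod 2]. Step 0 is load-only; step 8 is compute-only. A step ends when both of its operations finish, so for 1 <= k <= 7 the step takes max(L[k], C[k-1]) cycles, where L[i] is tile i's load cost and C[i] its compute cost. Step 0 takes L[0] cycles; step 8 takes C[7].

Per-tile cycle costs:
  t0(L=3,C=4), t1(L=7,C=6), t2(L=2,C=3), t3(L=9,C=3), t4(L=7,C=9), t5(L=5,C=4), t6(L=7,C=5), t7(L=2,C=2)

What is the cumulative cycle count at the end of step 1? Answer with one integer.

end_cycle[1] = 10

  0. 3=3c; end=3; A:t0 B:-
  1. max(7,4)=7c; end=10; A:t0 B:t1
  2. max(2,6)=6c; end=16; A:t2 B:t1
  3. max(9,3)=9c; end=25; A:t2 B:t3
  4. max(7,3)=7c; end=32; A:t4 B:t3
  5. max(5,9)=9c; end=41; A:t4 B:t5
  6. max(7,4)=7c; end=48; A:t6 B:t5
  7. max(2,5)=5c; end=53; A:t6 B:t7
  8. 2=2c; end=55; A:t6 B:t7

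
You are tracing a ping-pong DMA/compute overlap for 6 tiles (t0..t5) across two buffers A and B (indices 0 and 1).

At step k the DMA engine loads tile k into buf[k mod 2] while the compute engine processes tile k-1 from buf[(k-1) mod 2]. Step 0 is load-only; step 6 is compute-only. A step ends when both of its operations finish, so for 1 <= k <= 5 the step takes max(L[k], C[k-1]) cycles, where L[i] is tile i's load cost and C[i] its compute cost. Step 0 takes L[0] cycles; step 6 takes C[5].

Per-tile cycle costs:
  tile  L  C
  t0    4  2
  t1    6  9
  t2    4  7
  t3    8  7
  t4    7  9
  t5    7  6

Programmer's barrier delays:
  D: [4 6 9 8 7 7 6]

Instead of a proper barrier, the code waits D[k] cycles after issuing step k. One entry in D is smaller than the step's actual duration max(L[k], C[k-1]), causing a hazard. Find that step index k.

hazard at step 5

k=0 barrier L[0]=4→4c, D[0]=4 ok
k=1 barrier max(L[1]=6,C[0]=2)→6c, D[1]=6 ok
k=2 barrier max(L[2]=4,C[1]=9)→9c, D[2]=9 ok
k=3 barrier max(L[3]=8,C[2]=7)→8c, D[3]=8 ok
k=4 barrier max(L[4]=7,C[3]=7)→7c, D[4]=7 ok
k=5 barrier max(L[5]=7,C[4]=9)→9c, D[5]=7 SHORT
k=6 barrier C[5]=6→6c, D[6]=6 ok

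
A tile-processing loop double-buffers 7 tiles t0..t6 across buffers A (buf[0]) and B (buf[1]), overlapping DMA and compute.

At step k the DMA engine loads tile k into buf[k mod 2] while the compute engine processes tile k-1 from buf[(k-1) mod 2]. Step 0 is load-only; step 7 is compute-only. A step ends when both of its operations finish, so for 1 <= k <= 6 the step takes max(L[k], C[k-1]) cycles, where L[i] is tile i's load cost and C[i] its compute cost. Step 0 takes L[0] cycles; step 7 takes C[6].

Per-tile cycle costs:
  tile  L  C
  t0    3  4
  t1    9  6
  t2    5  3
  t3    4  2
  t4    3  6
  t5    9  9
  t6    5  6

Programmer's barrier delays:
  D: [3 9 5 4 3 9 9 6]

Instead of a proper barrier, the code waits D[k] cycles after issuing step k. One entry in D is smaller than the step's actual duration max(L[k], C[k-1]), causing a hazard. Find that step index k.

step 0: need L[0]=3 = 3; D[0]=3 ok
step 1: need max(L[1]=9,C[0]=4) = 9; D[1]=9 ok
step 2: need max(L[2]=5,C[1]=6) = 6; D[2]=5 SHORT
step 3: need max(L[3]=4,C[2]=3) = 4; D[3]=4 ok
step 4: need max(L[4]=3,C[3]=2) = 3; D[4]=3 ok
step 5: need max(L[5]=9,C[4]=6) = 9; D[5]=9 ok
step 6: need max(L[6]=5,C[5]=9) = 9; D[6]=9 ok
step 7: need C[6]=6 = 6; D[7]=6 ok

hazard at step 2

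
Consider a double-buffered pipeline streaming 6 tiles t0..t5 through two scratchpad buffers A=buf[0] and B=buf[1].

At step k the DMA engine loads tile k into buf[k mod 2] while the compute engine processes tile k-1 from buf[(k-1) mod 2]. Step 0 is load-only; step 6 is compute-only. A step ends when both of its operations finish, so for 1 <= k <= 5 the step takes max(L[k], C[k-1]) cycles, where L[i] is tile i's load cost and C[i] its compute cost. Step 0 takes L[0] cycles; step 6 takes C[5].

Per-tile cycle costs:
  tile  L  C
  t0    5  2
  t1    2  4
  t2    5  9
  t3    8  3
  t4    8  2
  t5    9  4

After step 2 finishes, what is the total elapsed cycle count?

end_cycle[2] = 12

step 0: L[0]=5 → dur=5, Σ=5 | A=load:t0 B=idle [load-only]
step 1: L[1]=2 C[0]=2 → dur=2, Σ=7 | A=compute:t0 B=load:t1 [tied]
step 2: L[2]=5 C[1]=4 → dur=5, Σ=12 | A=load:t2 B=compute:t1 [load-bound]
step 3: L[3]=8 C[2]=9 → dur=9, Σ=21 | A=compute:t2 B=load:t3 [compute-bound]
step 4: L[4]=8 C[3]=3 → dur=8, Σ=29 | A=load:t4 B=compute:t3 [load-bound]
step 5: L[5]=9 C[4]=2 → dur=9, Σ=38 | A=compute:t4 B=load:t5 [load-bound]
step 6: C[5]=4 → dur=4, Σ=42 | A=idle B=compute:t5 [compute-only]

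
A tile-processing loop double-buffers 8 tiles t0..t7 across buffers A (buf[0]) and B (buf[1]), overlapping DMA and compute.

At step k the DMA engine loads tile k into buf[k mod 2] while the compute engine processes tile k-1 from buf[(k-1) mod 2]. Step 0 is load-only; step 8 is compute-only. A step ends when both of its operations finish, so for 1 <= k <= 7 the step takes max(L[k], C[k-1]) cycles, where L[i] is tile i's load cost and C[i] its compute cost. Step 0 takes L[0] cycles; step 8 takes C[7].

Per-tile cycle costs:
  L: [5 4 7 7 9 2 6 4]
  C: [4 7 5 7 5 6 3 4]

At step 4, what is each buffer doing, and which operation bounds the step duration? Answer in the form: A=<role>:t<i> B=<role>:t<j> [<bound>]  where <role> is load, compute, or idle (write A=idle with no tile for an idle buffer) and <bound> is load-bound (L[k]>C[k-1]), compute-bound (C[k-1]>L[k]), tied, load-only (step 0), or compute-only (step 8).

step 4: A=load:t4 B=compute:t3 [load-bound]

step 0: L[0]=5 → dur=5, Σ=5 | A=load:t0 B=idle [load-only]
step 1: L[1]=4 C[0]=4 → dur=4, Σ=9 | A=compute:t0 B=load:t1 [tied]
step 2: L[2]=7 C[1]=7 → dur=7, Σ=16 | A=load:t2 B=compute:t1 [tied]
step 3: L[3]=7 C[2]=5 → dur=7, Σ=23 | A=compute:t2 B=load:t3 [load-bound]
step 4: L[4]=9 C[3]=7 → dur=9, Σ=32 | A=load:t4 B=compute:t3 [load-bound]
step 5: L[5]=2 C[4]=5 → dur=5, Σ=37 | A=compute:t4 B=load:t5 [compute-bound]
step 6: L[6]=6 C[5]=6 → dur=6, Σ=43 | A=load:t6 B=compute:t5 [tied]
step 7: L[7]=4 C[6]=3 → dur=4, Σ=47 | A=compute:t6 B=load:t7 [load-bound]
step 8: C[7]=4 → dur=4, Σ=51 | A=idle B=compute:t7 [compute-only]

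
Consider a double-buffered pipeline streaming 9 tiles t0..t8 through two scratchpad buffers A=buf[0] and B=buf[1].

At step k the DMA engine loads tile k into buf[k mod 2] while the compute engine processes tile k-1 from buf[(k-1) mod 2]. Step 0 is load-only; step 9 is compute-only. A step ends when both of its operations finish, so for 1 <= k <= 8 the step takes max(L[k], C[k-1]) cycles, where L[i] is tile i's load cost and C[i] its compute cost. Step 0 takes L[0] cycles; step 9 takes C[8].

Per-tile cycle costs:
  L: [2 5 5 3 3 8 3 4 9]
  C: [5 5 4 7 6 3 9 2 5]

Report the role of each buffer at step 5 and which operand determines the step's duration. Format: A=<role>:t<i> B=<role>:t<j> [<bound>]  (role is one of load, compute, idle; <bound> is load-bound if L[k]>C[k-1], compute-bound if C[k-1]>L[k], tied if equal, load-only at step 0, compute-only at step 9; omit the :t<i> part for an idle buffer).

step 5: A=compute:t4 B=load:t5 [load-bound]

k=0 load=t0/2c comp=- wait=2 total=2
k=1 load=t1/5c comp=t0/5c wait=5 total=7
k=2 load=t2/5c comp=t1/5c wait=5 total=12
k=3 load=t3/3c comp=t2/4c wait=4 total=16
k=4 load=t4/3c comp=t3/7c wait=7 total=23
k=5 load=t5/8c comp=t4/6c wait=8 total=31
k=6 load=t6/3c comp=t5/3c wait=3 total=34
k=7 load=t7/4c comp=t6/9c wait=9 total=43
k=8 load=t8/9c comp=t7/2c wait=9 total=52
k=9 load=- comp=t8/5c wait=5 total=57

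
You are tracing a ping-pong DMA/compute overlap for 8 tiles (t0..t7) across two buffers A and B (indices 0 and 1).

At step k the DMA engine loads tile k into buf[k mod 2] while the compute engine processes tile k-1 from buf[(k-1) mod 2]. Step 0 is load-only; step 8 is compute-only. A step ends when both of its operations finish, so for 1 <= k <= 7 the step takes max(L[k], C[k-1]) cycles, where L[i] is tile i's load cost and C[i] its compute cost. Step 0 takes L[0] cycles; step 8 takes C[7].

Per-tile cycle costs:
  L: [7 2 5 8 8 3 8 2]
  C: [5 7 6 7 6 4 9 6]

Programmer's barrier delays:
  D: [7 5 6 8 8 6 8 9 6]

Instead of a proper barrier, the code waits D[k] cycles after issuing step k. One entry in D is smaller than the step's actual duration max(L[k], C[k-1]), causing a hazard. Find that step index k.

k=0 barrier L[0]=7→7c, D[0]=7 ok
k=1 barrier max(L[1]=2,C[0]=5)→5c, D[1]=5 ok
k=2 barrier max(L[2]=5,C[1]=7)→7c, D[2]=6 SHORT
k=3 barrier max(L[3]=8,C[2]=6)→8c, D[3]=8 ok
k=4 barrier max(L[4]=8,C[3]=7)→8c, D[4]=8 ok
k=5 barrier max(L[5]=3,C[4]=6)→6c, D[5]=6 ok
k=6 barrier max(L[6]=8,C[5]=4)→8c, D[6]=8 ok
k=7 barrier max(L[7]=2,C[6]=9)→9c, D[7]=9 ok
k=8 barrier C[7]=6→6c, D[8]=6 ok

hazard at step 2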